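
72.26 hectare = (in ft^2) 7.778e+06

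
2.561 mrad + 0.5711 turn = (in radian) 3.591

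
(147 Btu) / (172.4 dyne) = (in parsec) 2.915e-09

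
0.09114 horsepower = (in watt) 67.96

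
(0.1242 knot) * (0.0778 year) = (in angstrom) 1.568e+15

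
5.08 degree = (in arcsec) 1.829e+04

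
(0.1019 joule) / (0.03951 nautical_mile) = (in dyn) 139.3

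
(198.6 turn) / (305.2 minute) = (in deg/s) 3.904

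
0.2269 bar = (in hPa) 226.9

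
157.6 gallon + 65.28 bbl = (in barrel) 69.03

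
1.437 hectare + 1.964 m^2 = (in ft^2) 1.547e+05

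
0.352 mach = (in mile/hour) 268.1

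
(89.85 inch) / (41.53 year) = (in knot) 3.387e-09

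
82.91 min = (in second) 4975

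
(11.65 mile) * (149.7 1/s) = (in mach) 8243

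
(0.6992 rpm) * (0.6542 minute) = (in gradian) 183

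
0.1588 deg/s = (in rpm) 0.02647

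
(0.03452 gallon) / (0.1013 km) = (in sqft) 1.388e-05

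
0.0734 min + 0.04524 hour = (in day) 0.001936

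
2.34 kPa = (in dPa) 2.34e+04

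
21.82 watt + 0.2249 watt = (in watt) 22.04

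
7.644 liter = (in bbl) 0.04808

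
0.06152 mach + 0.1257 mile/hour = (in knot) 40.83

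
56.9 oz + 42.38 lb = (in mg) 2.084e+07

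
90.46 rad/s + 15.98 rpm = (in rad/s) 92.13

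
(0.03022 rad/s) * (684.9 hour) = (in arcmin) 2.562e+08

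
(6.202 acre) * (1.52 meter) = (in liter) 3.815e+07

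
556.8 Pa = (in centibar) 0.5568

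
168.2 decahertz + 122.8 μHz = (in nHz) 1.682e+12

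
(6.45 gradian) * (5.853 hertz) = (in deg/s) 33.98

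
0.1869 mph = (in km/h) 0.3008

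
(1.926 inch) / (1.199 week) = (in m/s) 6.746e-08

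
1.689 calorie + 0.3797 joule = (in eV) 4.648e+19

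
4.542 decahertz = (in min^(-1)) 2725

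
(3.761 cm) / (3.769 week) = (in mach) 4.846e-11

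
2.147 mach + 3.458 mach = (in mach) 5.605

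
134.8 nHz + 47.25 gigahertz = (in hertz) 4.725e+10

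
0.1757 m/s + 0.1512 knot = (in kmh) 0.9125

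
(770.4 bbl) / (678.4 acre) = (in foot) 0.0001464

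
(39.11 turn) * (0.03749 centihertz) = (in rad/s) 0.09213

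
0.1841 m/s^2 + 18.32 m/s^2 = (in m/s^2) 18.5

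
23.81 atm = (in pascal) 2.413e+06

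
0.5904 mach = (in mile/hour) 449.7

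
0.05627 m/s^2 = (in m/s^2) 0.05627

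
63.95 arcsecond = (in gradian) 0.01974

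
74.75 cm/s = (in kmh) 2.691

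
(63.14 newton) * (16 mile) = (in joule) 1.626e+06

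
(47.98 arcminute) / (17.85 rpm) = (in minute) 0.0001244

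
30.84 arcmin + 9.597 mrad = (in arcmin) 63.83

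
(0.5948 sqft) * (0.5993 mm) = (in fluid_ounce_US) 1.12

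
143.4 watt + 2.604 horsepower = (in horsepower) 2.796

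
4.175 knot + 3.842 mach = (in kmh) 4717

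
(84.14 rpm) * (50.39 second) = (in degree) 2.544e+04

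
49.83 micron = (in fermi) 4.983e+10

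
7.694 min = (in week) 0.0007633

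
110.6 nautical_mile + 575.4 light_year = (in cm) 5.444e+20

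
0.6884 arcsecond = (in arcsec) 0.6884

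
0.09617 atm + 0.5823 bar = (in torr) 509.9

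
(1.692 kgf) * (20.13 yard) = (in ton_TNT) 7.3e-08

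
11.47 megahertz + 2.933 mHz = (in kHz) 1.147e+04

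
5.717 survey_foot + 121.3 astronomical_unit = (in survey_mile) 1.128e+10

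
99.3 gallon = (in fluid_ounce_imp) 1.323e+04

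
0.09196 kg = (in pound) 0.2027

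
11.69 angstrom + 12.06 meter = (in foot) 39.57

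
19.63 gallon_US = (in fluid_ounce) 2513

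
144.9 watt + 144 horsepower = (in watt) 1.075e+05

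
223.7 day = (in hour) 5369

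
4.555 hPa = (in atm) 0.004495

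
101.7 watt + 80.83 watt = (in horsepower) 0.2448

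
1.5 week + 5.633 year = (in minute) 2.976e+06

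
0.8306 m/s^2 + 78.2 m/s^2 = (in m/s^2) 79.03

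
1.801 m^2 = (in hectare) 0.0001801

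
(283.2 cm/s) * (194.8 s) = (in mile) 0.3428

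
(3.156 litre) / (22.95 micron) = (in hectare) 0.01375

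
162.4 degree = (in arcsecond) 5.846e+05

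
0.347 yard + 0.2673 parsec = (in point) 2.338e+19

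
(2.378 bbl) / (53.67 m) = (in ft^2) 0.07583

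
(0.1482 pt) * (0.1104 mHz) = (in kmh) 2.078e-08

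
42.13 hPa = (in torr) 31.6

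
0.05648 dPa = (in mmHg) 4.236e-05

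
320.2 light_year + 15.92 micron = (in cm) 3.029e+20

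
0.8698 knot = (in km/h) 1.611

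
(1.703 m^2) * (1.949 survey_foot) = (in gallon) 267.3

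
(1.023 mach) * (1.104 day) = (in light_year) 3.512e-09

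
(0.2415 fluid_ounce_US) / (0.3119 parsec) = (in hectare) 7.421e-26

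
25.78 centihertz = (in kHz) 0.0002578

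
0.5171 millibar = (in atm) 0.0005103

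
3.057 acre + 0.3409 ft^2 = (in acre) 3.057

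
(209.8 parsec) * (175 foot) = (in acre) 8.533e+16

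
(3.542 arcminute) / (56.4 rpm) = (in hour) 4.846e-08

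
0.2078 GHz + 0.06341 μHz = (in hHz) 2.078e+06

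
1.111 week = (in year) 0.02131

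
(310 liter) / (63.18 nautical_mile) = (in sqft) 2.852e-05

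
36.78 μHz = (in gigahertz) 3.678e-14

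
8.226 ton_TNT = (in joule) 3.442e+10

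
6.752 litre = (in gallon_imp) 1.485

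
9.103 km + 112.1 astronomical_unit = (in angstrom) 1.677e+23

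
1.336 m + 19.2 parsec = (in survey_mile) 3.681e+14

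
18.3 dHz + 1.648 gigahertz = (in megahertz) 1648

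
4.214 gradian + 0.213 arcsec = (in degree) 3.793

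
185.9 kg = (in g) 1.859e+05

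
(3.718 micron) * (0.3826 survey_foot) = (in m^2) 4.336e-07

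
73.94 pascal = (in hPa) 0.7394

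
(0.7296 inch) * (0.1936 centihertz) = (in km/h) 0.0001292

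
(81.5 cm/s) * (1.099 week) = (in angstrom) 5.417e+15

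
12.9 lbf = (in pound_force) 12.9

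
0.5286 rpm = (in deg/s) 3.172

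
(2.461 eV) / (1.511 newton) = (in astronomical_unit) 1.744e-30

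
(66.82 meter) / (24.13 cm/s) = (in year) 8.781e-06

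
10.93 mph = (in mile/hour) 10.93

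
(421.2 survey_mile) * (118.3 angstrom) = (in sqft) 0.08632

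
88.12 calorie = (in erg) 3.687e+09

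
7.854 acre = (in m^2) 3.178e+04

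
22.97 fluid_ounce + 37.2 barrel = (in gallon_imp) 1301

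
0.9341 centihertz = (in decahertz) 0.0009341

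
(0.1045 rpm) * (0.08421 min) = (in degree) 3.168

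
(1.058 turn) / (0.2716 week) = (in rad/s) 4.047e-05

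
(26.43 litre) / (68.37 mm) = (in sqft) 4.161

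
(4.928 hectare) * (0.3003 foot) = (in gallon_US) 1.192e+06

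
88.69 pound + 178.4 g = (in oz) 1425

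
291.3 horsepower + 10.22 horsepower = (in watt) 2.248e+05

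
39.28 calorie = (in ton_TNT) 3.928e-08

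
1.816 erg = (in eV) 1.133e+12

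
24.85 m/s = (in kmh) 89.46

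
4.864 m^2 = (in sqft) 52.36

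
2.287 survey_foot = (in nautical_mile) 0.0003764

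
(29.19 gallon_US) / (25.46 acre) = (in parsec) 3.476e-23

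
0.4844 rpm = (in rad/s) 0.05073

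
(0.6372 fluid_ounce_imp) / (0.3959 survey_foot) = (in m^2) 0.00015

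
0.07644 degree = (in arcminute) 4.586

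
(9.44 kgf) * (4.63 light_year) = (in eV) 2.531e+37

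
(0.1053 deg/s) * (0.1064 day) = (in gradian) 1076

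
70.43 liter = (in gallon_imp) 15.49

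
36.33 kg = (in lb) 80.09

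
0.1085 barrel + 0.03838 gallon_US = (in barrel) 0.1094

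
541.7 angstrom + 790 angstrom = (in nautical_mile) 7.191e-11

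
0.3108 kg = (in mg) 3.108e+05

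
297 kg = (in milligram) 2.97e+08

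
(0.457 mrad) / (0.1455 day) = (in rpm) 3.471e-07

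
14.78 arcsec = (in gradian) 0.004562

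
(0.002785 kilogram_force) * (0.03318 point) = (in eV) 1.995e+12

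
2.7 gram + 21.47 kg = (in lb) 47.34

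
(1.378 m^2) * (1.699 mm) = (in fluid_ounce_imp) 82.4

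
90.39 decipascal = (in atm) 8.921e-05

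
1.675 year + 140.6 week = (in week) 227.9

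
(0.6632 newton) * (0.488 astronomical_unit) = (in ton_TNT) 11.57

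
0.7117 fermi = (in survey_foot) 2.335e-15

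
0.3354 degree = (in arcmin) 20.12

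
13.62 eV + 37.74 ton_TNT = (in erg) 1.579e+18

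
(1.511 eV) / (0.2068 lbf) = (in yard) 2.878e-19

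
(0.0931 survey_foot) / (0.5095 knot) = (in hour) 3.007e-05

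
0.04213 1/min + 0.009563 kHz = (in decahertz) 0.9564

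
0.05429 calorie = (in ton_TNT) 5.429e-11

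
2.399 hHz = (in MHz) 0.0002399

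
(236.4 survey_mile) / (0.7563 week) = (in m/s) 0.8317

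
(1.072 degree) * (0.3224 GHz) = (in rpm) 5.76e+07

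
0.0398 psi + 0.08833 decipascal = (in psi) 0.0398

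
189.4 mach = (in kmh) 2.322e+05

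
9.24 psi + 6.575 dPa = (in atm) 0.6288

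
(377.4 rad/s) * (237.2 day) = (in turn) 1.231e+09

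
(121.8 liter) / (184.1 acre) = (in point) 0.0004634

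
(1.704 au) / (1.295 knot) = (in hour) 1.063e+08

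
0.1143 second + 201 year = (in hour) 1.761e+06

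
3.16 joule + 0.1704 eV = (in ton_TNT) 7.553e-10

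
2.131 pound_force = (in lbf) 2.131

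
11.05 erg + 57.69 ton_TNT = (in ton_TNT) 57.69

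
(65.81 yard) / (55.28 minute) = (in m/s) 0.01814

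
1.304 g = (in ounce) 0.046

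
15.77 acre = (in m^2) 6.382e+04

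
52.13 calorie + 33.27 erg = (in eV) 1.361e+21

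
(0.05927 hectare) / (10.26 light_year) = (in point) 1.731e-11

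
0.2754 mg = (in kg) 2.754e-07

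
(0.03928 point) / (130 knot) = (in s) 2.072e-07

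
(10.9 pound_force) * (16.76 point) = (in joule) 0.2867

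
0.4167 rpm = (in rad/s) 0.04364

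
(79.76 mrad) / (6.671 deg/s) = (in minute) 0.01142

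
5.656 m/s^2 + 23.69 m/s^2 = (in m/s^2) 29.35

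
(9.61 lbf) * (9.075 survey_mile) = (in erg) 6.243e+12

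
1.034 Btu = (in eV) 6.809e+21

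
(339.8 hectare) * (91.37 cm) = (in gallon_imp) 6.83e+08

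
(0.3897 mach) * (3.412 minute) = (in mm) 2.716e+07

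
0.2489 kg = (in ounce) 8.78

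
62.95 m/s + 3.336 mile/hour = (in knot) 125.3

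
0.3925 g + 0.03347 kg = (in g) 33.86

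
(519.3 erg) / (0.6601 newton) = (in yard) 8.603e-05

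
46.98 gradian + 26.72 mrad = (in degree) 43.81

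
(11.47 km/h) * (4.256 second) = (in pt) 3.844e+04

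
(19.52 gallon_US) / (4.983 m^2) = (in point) 42.03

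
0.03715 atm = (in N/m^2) 3764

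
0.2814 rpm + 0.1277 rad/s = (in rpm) 1.501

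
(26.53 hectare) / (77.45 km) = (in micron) 3.425e+06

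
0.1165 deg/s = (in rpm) 0.01942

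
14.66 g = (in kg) 0.01466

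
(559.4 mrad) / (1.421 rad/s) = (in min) 0.006561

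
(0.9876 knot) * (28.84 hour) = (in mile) 32.78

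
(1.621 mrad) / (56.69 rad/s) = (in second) 2.859e-05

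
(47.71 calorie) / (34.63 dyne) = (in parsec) 1.868e-11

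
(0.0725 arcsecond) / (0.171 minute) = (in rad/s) 3.426e-08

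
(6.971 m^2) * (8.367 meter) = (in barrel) 366.9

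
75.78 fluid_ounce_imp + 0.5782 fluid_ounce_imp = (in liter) 2.17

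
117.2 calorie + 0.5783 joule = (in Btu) 0.4653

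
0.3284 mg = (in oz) 1.158e-05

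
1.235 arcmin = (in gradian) 0.02287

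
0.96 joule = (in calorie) 0.2294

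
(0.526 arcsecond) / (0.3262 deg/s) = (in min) 7.465e-06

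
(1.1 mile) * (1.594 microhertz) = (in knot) 0.005485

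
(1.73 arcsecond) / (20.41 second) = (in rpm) 3.924e-06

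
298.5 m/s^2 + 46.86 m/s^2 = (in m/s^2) 345.4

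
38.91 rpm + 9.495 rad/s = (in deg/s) 777.5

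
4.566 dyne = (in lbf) 1.026e-05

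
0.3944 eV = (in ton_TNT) 1.51e-29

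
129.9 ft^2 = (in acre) 0.002982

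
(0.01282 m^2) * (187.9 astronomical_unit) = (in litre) 3.604e+14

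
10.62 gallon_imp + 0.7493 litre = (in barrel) 0.3084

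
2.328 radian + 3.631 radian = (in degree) 341.4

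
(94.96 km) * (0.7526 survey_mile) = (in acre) 2.842e+04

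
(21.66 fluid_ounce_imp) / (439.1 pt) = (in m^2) 0.003973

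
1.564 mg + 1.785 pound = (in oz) 28.56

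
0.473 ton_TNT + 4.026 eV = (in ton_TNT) 0.473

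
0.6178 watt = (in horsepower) 0.0008285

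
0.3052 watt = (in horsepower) 0.0004093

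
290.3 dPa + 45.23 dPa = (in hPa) 0.3355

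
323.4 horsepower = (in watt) 2.412e+05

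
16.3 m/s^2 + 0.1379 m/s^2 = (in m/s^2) 16.44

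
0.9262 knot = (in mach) 0.001399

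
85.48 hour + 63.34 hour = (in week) 0.8858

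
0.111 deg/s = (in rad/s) 0.001937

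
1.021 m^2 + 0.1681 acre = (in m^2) 681.3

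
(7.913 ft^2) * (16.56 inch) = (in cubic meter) 0.3092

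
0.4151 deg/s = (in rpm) 0.06918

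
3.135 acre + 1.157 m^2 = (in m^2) 1.269e+04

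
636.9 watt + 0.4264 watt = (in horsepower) 0.8547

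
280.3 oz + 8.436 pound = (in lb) 25.95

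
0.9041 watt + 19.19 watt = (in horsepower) 0.02695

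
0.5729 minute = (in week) 5.684e-05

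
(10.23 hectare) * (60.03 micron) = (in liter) 6141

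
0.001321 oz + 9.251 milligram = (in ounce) 0.001647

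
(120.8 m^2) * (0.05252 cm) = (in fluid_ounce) 2145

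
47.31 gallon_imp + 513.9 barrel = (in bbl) 515.3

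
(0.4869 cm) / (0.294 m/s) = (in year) 5.252e-10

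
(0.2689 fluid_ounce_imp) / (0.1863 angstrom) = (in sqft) 4.414e+06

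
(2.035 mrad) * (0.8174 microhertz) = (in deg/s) 9.531e-08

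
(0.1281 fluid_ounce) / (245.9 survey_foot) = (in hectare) 5.054e-12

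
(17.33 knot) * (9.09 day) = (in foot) 2.297e+07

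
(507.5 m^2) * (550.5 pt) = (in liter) 9.856e+04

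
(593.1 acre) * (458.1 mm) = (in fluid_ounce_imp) 3.87e+10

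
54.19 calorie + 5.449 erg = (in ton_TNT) 5.419e-08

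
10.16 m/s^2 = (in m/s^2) 10.16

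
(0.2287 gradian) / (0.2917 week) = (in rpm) 1.945e-07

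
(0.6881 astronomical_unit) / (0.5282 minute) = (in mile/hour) 7.266e+09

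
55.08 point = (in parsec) 6.297e-19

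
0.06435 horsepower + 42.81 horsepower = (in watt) 3.197e+04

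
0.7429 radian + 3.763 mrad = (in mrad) 746.7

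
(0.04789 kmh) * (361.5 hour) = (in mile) 10.76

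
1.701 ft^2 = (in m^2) 0.158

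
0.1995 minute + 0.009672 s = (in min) 0.1997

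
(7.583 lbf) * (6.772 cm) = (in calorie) 0.5459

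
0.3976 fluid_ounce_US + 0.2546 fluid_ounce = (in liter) 0.01929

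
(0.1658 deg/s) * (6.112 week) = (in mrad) 1.07e+07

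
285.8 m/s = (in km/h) 1029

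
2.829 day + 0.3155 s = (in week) 0.4041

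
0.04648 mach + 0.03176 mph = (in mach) 0.04652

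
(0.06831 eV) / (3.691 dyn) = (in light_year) 3.134e-32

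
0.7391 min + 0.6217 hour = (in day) 0.02642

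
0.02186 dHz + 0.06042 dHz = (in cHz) 0.8228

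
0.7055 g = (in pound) 0.001555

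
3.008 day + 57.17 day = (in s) 5.199e+06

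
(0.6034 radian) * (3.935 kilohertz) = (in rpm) 2.267e+04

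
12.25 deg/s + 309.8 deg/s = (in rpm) 53.68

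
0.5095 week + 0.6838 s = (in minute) 5136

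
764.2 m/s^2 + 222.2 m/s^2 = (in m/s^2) 986.4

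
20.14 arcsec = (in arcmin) 0.3357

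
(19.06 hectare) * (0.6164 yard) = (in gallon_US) 2.838e+07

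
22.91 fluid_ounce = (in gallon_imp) 0.149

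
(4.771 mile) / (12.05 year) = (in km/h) 7.274e-05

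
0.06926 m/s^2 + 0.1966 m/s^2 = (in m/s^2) 0.2659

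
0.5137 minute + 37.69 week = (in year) 0.7228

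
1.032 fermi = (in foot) 3.386e-15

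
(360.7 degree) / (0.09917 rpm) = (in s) 606.2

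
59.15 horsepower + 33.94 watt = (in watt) 4.414e+04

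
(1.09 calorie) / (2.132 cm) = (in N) 213.9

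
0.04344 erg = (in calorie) 1.038e-09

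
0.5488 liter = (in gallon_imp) 0.1207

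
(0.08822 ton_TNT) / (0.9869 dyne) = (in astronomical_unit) 250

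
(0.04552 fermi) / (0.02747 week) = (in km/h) 9.864e-21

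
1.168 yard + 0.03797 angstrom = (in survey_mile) 0.0006636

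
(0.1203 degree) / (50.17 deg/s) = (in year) 7.604e-11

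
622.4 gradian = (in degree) 560.2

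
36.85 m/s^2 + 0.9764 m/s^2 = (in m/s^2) 37.83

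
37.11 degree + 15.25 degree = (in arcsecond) 1.885e+05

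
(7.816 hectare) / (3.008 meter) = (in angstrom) 2.598e+14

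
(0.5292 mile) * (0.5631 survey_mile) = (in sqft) 8.308e+06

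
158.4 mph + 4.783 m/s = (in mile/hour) 169.1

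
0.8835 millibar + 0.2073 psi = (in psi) 0.2201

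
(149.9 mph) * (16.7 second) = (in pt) 3.172e+06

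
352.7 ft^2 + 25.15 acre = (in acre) 25.16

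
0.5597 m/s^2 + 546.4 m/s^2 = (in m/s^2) 547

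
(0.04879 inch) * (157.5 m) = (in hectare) 1.952e-05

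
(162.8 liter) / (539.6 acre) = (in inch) 2.935e-06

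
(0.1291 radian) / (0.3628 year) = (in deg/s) 6.465e-07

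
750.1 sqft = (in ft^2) 750.1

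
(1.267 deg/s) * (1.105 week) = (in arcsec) 3.048e+09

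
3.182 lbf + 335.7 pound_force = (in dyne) 1.507e+08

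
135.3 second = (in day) 0.001566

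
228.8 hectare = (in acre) 565.4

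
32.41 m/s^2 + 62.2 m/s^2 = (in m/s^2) 94.61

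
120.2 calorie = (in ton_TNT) 1.202e-07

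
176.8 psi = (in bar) 12.19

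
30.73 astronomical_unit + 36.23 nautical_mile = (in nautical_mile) 2.482e+09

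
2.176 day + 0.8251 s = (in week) 0.3109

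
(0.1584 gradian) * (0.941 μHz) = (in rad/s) 2.341e-09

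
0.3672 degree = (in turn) 0.00102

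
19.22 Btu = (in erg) 2.028e+11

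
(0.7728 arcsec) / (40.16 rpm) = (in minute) 1.485e-08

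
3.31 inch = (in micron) 8.407e+04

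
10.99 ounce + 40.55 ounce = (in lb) 3.221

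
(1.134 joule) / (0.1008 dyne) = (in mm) 1.125e+09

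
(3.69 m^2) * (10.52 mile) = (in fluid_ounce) 2.112e+09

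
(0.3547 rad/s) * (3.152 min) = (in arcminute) 2.306e+05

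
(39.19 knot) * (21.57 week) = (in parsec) 8.524e-09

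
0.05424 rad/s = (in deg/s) 3.108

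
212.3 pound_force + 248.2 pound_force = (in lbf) 460.5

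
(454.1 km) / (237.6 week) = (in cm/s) 0.316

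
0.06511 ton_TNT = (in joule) 2.724e+08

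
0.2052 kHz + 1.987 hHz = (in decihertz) 4039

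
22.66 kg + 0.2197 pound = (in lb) 50.18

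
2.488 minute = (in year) 4.734e-06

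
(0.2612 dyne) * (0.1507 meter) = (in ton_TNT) 9.408e-17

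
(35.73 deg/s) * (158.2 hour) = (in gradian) 2.261e+07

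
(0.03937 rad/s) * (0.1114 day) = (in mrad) 3.789e+05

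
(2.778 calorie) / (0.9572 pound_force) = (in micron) 2.73e+06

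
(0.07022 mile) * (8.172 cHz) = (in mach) 0.02712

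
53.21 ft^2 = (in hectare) 0.0004943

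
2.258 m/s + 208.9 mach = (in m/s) 7.113e+04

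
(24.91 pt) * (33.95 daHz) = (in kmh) 10.74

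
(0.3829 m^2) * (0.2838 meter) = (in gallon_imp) 23.9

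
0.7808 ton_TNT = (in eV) 2.039e+28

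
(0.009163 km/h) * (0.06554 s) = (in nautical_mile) 9.007e-08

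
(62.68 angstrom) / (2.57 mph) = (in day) 6.314e-14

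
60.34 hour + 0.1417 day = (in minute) 3824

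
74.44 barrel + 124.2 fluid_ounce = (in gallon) 3127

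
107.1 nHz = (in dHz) 1.071e-06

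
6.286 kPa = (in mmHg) 47.15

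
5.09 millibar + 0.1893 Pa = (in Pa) 509.2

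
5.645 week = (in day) 39.51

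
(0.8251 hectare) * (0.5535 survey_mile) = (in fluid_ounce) 2.485e+11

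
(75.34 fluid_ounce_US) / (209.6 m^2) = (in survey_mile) 6.605e-09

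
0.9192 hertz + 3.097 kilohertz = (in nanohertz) 3.098e+12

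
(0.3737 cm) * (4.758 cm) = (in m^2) 0.0001778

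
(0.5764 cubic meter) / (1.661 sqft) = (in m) 3.735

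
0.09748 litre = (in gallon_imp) 0.02144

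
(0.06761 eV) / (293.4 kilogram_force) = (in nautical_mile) 2.033e-27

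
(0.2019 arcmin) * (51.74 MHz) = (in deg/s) 1.741e+05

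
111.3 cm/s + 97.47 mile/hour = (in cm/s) 4469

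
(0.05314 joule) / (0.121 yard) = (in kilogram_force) 0.04898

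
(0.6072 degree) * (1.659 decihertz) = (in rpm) 0.01679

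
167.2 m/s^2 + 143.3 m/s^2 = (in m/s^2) 310.5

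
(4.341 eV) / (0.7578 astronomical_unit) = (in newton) 6.135e-30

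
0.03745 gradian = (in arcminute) 2.022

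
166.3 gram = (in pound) 0.3666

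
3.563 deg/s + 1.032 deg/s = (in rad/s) 0.0802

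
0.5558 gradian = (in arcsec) 1801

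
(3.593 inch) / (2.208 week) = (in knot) 1.328e-07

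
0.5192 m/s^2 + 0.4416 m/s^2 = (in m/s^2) 0.9608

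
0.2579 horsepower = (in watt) 192.3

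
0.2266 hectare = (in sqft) 2.439e+04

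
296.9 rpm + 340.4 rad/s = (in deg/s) 2.128e+04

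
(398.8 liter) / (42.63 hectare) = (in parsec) 3.032e-23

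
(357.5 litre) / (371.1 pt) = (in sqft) 29.39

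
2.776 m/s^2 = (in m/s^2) 2.776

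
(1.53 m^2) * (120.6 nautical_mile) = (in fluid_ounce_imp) 1.203e+10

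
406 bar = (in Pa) 4.06e+07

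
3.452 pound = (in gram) 1566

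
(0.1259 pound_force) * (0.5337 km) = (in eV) 1.866e+21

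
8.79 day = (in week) 1.256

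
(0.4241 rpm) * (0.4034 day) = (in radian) 1548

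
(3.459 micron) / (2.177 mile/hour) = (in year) 1.127e-13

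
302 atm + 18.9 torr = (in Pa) 3.06e+07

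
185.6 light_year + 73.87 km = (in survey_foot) 5.761e+18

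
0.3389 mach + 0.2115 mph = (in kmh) 415.8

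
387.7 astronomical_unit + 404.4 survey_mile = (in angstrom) 5.8e+23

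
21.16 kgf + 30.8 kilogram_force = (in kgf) 51.96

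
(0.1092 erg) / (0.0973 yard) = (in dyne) 0.01227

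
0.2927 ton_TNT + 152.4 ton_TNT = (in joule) 6.389e+11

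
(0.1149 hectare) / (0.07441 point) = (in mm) 4.377e+10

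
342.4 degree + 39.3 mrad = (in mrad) 6015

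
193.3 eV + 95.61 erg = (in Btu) 9.062e-09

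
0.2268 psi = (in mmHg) 11.73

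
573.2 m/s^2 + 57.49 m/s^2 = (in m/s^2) 630.7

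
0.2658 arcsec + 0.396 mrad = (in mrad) 0.3973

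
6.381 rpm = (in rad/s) 0.6682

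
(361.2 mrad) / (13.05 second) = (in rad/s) 0.02768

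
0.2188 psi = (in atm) 0.01489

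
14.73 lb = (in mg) 6.681e+06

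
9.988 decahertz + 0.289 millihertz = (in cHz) 9988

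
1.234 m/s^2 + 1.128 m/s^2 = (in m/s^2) 2.362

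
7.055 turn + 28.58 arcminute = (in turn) 7.056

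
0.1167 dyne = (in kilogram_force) 1.19e-07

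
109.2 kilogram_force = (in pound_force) 240.7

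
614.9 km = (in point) 1.743e+09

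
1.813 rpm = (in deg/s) 10.88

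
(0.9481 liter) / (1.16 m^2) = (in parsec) 2.649e-20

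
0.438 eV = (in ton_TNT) 1.677e-29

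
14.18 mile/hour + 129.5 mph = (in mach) 0.1886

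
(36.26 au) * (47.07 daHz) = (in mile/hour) 5.712e+15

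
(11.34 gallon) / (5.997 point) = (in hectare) 0.002029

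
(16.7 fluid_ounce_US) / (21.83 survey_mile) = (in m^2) 1.406e-08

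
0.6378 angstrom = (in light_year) 6.742e-27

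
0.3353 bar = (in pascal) 3.353e+04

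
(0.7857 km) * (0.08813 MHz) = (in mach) 2.034e+05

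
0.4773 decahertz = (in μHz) 4.773e+06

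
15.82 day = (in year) 0.04334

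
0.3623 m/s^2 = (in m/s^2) 0.3623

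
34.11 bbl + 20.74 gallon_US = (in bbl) 34.6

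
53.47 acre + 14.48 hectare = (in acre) 89.25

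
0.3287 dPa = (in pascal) 0.03287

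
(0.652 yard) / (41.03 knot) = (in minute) 0.0004708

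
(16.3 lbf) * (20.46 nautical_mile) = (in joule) 2.747e+06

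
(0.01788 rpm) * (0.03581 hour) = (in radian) 0.2414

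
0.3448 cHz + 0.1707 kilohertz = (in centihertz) 1.707e+04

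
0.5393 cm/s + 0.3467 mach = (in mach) 0.3467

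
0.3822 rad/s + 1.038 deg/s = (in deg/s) 22.94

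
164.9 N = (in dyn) 1.649e+07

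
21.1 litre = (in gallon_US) 5.574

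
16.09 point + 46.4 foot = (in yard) 15.47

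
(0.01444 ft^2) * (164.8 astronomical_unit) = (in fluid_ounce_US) 1.118e+15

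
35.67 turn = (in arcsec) 4.623e+07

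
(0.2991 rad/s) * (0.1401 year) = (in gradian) 8.413e+07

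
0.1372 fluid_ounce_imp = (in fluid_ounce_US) 0.1318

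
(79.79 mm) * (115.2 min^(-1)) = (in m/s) 0.1532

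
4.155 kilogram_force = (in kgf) 4.155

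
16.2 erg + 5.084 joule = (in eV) 3.173e+19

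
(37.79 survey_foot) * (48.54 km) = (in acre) 138.2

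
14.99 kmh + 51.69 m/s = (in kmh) 201.1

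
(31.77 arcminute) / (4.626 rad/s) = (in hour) 5.549e-07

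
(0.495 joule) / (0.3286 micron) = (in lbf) 3.387e+05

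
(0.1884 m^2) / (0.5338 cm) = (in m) 35.29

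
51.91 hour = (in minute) 3115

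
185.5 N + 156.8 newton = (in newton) 342.3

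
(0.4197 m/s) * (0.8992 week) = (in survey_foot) 7.488e+05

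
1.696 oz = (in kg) 0.04808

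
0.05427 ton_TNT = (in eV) 1.417e+27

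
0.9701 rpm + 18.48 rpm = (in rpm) 19.45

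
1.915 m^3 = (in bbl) 12.04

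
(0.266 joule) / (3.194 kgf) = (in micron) 8492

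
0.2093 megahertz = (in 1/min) 1.256e+07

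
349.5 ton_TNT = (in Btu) 1.386e+09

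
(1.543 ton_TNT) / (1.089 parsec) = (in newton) 1.921e-07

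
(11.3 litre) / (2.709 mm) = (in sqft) 44.9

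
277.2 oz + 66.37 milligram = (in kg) 7.859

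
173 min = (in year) 0.0003291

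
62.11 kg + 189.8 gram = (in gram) 6.23e+04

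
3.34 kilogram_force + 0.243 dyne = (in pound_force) 7.363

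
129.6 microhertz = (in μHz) 129.6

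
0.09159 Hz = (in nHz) 9.159e+07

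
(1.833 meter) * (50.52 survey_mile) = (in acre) 36.83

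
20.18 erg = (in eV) 1.26e+13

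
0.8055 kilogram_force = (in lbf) 1.776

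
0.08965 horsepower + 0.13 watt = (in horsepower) 0.08982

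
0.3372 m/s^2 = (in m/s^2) 0.3372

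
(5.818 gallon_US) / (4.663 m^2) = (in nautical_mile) 2.55e-06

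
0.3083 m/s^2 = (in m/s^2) 0.3083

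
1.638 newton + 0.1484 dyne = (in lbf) 0.3682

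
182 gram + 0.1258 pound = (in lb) 0.527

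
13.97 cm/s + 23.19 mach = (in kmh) 2.843e+04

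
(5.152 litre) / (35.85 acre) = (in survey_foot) 1.165e-07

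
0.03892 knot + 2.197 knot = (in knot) 2.236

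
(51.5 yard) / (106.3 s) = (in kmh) 1.595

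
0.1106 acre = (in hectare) 0.04476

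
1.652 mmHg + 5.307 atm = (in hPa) 5380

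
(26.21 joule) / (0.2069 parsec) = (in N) 4.105e-15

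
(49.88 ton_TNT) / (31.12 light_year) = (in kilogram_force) 7.228e-08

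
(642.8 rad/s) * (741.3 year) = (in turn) 2.392e+12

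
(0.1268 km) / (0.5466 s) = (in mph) 518.9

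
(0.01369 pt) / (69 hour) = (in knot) 3.779e-11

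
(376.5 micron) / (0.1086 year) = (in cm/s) 1.099e-08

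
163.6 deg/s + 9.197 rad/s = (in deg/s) 690.5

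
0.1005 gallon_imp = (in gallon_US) 0.1207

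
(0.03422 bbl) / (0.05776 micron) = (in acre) 23.28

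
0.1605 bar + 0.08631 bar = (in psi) 3.58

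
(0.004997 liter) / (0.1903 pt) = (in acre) 1.839e-05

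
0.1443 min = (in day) 0.0001002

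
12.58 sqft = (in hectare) 0.0001169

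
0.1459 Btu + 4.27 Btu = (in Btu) 4.416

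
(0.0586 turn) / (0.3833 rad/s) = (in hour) 0.0002668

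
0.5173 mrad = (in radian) 0.0005173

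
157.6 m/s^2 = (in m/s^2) 157.6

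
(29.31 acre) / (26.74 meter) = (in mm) 4.436e+06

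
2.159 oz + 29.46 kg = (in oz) 1041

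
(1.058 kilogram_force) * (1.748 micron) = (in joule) 1.814e-05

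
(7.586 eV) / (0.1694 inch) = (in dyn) 2.825e-11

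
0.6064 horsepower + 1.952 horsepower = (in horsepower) 2.558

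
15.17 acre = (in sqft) 6.608e+05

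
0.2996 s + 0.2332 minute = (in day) 0.0001654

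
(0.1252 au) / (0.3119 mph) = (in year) 4260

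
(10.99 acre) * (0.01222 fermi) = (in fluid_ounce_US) 1.838e-08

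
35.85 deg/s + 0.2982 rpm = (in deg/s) 37.64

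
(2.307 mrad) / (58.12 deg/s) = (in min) 3.79e-05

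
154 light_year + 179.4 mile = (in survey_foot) 4.78e+18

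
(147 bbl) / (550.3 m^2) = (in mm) 42.47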